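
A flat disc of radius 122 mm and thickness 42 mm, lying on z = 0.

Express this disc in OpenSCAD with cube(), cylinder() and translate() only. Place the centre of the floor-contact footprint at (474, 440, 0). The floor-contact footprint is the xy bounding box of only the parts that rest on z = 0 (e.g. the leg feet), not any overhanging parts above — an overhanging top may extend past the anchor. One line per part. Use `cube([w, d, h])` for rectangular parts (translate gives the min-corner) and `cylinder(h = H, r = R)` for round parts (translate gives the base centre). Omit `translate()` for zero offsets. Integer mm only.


translate([474, 440, 0]) cylinder(h = 42, r = 122);


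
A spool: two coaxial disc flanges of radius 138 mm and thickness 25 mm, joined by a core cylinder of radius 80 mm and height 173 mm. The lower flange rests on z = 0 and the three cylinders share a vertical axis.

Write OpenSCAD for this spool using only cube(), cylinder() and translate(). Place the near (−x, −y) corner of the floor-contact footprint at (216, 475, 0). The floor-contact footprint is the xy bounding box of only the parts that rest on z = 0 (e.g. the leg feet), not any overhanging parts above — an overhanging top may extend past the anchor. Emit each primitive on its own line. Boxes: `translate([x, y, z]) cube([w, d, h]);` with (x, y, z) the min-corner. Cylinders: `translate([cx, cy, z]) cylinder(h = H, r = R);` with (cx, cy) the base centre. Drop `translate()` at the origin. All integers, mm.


translate([354, 613, 0]) cylinder(h = 25, r = 138);
translate([354, 613, 25]) cylinder(h = 173, r = 80);
translate([354, 613, 198]) cylinder(h = 25, r = 138);


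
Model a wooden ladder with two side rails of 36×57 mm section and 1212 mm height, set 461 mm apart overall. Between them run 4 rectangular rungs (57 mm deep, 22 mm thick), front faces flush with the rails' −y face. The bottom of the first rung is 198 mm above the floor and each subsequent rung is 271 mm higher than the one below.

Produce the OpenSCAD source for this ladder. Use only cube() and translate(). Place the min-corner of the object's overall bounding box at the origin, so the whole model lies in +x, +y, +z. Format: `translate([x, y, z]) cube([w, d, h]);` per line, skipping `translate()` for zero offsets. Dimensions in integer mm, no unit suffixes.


cube([36, 57, 1212]);
translate([425, 0, 0]) cube([36, 57, 1212]);
translate([36, 0, 198]) cube([389, 57, 22]);
translate([36, 0, 469]) cube([389, 57, 22]);
translate([36, 0, 740]) cube([389, 57, 22]);
translate([36, 0, 1011]) cube([389, 57, 22]);


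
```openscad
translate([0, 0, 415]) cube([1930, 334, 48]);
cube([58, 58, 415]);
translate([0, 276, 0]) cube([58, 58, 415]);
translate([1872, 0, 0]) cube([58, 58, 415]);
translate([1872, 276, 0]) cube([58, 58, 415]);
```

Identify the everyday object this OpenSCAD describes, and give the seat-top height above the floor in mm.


A bench. The seat-top height is 463 mm.

A long slab on four corner posts — a bench. The slab sits at z = 415 with thickness 48, so the top is 415 + 48 = 463 mm.


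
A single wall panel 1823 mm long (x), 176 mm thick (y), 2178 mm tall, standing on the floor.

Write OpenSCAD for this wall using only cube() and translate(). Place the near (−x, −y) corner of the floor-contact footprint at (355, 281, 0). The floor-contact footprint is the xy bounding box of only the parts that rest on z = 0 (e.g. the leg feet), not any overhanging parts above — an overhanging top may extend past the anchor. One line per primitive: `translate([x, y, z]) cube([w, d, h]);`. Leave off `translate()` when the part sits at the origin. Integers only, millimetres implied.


translate([355, 281, 0]) cube([1823, 176, 2178]);


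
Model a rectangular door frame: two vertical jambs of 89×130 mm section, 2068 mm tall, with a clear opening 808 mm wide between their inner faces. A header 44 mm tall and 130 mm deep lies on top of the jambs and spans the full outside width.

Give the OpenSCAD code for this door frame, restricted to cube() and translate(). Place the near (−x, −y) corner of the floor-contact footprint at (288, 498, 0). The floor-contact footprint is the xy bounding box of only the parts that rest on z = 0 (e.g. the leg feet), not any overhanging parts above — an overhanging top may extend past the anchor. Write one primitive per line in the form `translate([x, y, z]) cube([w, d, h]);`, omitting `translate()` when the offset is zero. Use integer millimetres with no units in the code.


translate([288, 498, 0]) cube([89, 130, 2068]);
translate([1185, 498, 0]) cube([89, 130, 2068]);
translate([288, 498, 2068]) cube([986, 130, 44]);


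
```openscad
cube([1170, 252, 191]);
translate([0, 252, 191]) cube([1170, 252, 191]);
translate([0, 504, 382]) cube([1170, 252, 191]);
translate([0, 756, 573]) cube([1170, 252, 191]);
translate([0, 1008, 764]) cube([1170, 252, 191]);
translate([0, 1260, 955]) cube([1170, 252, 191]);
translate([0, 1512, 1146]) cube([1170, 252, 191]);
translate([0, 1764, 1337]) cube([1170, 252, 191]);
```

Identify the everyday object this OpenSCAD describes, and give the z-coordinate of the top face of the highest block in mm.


A staircase. The total rise is 1528 mm.

8 identical blocks, each offset up and back from the previous — a staircase. Each step is 191 mm tall and there are 8 of them, so the total rise is 8 × 191 = 1528 mm.


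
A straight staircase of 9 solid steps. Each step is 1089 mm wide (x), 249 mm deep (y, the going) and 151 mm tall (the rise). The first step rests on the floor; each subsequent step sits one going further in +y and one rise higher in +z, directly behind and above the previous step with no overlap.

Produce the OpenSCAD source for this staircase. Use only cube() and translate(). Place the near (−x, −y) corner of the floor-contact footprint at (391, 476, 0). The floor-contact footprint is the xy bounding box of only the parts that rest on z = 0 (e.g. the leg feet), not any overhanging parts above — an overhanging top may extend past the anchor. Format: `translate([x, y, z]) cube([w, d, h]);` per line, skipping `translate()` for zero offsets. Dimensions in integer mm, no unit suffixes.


translate([391, 476, 0]) cube([1089, 249, 151]);
translate([391, 725, 151]) cube([1089, 249, 151]);
translate([391, 974, 302]) cube([1089, 249, 151]);
translate([391, 1223, 453]) cube([1089, 249, 151]);
translate([391, 1472, 604]) cube([1089, 249, 151]);
translate([391, 1721, 755]) cube([1089, 249, 151]);
translate([391, 1970, 906]) cube([1089, 249, 151]);
translate([391, 2219, 1057]) cube([1089, 249, 151]);
translate([391, 2468, 1208]) cube([1089, 249, 151]);


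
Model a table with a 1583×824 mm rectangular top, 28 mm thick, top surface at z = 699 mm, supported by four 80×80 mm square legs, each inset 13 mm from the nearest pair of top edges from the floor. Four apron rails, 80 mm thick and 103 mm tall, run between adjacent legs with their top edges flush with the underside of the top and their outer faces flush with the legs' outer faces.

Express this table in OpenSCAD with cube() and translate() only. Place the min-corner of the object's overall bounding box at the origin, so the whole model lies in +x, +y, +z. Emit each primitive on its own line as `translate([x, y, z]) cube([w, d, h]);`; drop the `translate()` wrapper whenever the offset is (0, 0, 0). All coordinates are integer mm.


translate([0, 0, 671]) cube([1583, 824, 28]);
translate([13, 13, 0]) cube([80, 80, 671]);
translate([1490, 13, 0]) cube([80, 80, 671]);
translate([13, 731, 0]) cube([80, 80, 671]);
translate([1490, 731, 0]) cube([80, 80, 671]);
translate([93, 13, 568]) cube([1397, 80, 103]);
translate([93, 731, 568]) cube([1397, 80, 103]);
translate([13, 93, 568]) cube([80, 638, 103]);
translate([1490, 93, 568]) cube([80, 638, 103]);


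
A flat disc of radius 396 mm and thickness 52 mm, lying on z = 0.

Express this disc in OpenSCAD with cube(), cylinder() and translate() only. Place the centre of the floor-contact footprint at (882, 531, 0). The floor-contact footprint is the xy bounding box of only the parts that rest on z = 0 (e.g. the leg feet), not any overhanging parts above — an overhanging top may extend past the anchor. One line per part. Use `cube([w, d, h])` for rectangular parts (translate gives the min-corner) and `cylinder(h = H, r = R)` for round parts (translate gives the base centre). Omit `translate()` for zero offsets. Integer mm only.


translate([882, 531, 0]) cylinder(h = 52, r = 396);


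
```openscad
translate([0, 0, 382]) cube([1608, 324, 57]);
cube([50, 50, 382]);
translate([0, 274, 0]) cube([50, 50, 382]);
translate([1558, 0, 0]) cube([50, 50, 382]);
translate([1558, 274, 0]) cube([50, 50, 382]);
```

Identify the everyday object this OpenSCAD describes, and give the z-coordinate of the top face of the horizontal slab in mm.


A bench. The seat-top height is 439 mm.

A long slab on four corner posts — a bench. The slab sits at z = 382 with thickness 57, so the top is 382 + 57 = 439 mm.


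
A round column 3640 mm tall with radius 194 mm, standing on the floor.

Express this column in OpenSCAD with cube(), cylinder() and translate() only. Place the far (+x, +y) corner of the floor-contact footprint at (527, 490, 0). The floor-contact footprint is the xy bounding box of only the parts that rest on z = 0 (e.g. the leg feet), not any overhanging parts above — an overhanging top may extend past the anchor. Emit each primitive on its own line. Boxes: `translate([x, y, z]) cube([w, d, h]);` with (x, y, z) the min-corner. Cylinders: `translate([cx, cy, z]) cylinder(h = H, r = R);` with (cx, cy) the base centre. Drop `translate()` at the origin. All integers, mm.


translate([333, 296, 0]) cylinder(h = 3640, r = 194);


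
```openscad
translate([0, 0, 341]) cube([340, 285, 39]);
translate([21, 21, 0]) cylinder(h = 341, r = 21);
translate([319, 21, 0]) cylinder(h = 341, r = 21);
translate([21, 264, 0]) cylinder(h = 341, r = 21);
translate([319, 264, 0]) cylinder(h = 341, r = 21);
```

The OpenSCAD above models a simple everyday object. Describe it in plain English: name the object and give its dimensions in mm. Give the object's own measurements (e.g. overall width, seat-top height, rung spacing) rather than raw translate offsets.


A simple wooden stool: a rectangular seat 340 mm (x) by 285 mm (y), 39 mm thick, top face at z = 380 mm, on four round legs, each 42 mm in diameter. The legs rest on z = 0, each leg's axis is inset half a diameter from the nearest pair of seat edges (so the leg's bounding box is flush with the corner).


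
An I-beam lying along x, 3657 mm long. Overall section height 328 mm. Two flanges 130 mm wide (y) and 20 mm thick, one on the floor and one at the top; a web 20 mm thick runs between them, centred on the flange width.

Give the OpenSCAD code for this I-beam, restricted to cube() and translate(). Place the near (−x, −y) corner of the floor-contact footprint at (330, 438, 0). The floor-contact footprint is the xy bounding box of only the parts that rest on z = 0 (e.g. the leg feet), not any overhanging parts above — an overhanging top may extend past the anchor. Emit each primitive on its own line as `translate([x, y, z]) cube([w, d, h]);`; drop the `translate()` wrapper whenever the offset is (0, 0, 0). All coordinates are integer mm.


translate([330, 438, 0]) cube([3657, 130, 20]);
translate([330, 493, 20]) cube([3657, 20, 288]);
translate([330, 438, 308]) cube([3657, 130, 20]);


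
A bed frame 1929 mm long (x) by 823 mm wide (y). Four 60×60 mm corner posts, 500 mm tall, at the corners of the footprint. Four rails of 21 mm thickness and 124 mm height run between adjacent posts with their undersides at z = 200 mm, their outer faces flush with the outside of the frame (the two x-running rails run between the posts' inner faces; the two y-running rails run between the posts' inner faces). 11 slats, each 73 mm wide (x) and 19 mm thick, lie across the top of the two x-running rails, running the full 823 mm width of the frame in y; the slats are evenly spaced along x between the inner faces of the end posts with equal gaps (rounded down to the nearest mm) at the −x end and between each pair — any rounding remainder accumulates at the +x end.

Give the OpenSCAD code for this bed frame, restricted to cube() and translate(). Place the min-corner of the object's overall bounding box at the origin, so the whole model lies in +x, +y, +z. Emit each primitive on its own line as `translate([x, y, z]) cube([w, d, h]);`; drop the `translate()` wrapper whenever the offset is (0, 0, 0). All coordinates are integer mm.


// slat z = rail_z + rail_h = 200 + 124 = 324
// slat gap = ⌊(1809 − 11·73) / 12⌋ = 83
cube([60, 60, 500]);
translate([0, 763, 0]) cube([60, 60, 500]);
translate([1869, 0, 0]) cube([60, 60, 500]);
translate([1869, 763, 0]) cube([60, 60, 500]);
translate([60, 0, 200]) cube([1809, 21, 124]);
translate([60, 802, 200]) cube([1809, 21, 124]);
translate([0, 60, 200]) cube([21, 703, 124]);
translate([1908, 60, 200]) cube([21, 703, 124]);
translate([143, 0, 324]) cube([73, 823, 19]);
translate([299, 0, 324]) cube([73, 823, 19]);
translate([455, 0, 324]) cube([73, 823, 19]);
translate([611, 0, 324]) cube([73, 823, 19]);
translate([767, 0, 324]) cube([73, 823, 19]);
translate([923, 0, 324]) cube([73, 823, 19]);
translate([1079, 0, 324]) cube([73, 823, 19]);
translate([1235, 0, 324]) cube([73, 823, 19]);
translate([1391, 0, 324]) cube([73, 823, 19]);
translate([1547, 0, 324]) cube([73, 823, 19]);
translate([1703, 0, 324]) cube([73, 823, 19]);


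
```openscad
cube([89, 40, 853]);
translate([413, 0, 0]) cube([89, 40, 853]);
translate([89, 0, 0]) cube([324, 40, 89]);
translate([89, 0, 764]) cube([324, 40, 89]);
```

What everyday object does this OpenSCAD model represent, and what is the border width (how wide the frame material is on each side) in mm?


A picture frame. The border width is 89 mm.

Four thin pieces enclosing a rectangular opening — a picture frame. The two full-height stiles are 853 mm tall; the top rail sits at z = 764 and is 89 mm tall, so the border above the opening is 853 − 764 = 89 mm, matching the stile x-width.


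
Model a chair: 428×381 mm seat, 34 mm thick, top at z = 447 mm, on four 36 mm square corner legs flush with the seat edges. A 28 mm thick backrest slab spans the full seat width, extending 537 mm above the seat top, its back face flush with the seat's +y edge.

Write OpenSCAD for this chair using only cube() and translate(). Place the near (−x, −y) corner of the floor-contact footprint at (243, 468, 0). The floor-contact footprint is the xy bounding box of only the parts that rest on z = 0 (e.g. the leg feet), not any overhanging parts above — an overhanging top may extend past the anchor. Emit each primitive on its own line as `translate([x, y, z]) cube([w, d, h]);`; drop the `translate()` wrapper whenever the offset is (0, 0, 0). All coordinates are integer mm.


// leg_h = 447 - 34 = 413
translate([243, 468, 413]) cube([428, 381, 34]);
translate([243, 468, 0]) cube([36, 36, 413]);
translate([635, 468, 0]) cube([36, 36, 413]);
translate([243, 813, 0]) cube([36, 36, 413]);
translate([635, 813, 0]) cube([36, 36, 413]);
translate([243, 821, 447]) cube([428, 28, 537]);


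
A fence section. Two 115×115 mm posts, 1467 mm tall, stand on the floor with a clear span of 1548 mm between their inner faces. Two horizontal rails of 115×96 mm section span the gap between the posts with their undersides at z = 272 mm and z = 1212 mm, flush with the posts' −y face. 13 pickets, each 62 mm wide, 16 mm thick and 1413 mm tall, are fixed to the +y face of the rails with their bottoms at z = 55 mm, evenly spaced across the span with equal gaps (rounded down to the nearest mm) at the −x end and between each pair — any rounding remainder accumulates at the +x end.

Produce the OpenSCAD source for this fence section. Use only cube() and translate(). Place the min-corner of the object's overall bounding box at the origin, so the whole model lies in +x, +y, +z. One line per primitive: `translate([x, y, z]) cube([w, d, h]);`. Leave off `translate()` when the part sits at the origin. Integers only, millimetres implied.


cube([115, 115, 1467]);
translate([1663, 0, 0]) cube([115, 115, 1467]);
translate([115, 0, 272]) cube([1548, 115, 96]);
translate([115, 0, 1212]) cube([1548, 115, 96]);
translate([168, 115, 55]) cube([62, 16, 1413]);
translate([283, 115, 55]) cube([62, 16, 1413]);
translate([398, 115, 55]) cube([62, 16, 1413]);
translate([513, 115, 55]) cube([62, 16, 1413]);
translate([628, 115, 55]) cube([62, 16, 1413]);
translate([743, 115, 55]) cube([62, 16, 1413]);
translate([858, 115, 55]) cube([62, 16, 1413]);
translate([973, 115, 55]) cube([62, 16, 1413]);
translate([1088, 115, 55]) cube([62, 16, 1413]);
translate([1203, 115, 55]) cube([62, 16, 1413]);
translate([1318, 115, 55]) cube([62, 16, 1413]);
translate([1433, 115, 55]) cube([62, 16, 1413]);
translate([1548, 115, 55]) cube([62, 16, 1413]);


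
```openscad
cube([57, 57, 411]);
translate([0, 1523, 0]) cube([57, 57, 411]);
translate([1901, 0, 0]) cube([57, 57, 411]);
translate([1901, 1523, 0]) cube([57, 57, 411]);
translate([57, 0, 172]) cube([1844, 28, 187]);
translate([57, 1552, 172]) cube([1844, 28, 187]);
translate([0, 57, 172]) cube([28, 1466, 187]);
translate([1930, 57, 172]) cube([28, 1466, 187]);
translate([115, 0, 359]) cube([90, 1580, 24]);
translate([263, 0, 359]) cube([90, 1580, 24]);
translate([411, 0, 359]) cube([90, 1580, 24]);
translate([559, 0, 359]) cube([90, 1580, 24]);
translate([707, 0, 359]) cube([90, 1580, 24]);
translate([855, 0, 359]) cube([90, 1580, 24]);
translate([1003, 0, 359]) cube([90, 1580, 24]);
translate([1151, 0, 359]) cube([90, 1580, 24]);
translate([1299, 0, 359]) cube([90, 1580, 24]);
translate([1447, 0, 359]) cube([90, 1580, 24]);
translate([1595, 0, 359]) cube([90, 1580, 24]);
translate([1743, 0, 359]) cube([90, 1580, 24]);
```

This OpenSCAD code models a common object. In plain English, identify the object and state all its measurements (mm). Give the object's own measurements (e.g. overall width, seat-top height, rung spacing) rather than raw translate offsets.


A bed frame 1958 mm long (x) by 1580 mm wide (y). Four 57×57 mm corner posts, 411 mm tall, at the corners of the footprint. Four rails of 28 mm thickness and 187 mm height run between adjacent posts with their undersides at z = 172 mm, their outer faces flush with the outside of the frame (the two x-running rails run between the posts' inner faces; the two y-running rails run between the posts' inner faces). 12 slats, each 90 mm wide (x) and 24 mm thick, lie across the top of the two x-running rails, running the full 1580 mm width of the frame in y; along x they sit between the end posts with a 58 mm gap after the −x posts and between neighbouring slats, leaving 68 mm before the +x posts.


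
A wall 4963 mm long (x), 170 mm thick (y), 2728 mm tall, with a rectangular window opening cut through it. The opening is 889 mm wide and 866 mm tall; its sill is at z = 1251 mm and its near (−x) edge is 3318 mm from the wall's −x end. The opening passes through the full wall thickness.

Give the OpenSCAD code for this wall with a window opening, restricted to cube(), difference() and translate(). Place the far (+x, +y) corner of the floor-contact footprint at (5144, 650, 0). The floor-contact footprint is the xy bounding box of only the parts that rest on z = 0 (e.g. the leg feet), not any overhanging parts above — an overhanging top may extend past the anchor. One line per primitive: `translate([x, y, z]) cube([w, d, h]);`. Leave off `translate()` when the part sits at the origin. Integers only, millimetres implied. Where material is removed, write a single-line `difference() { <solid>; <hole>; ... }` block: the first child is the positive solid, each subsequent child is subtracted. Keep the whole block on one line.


difference() { translate([181, 480, 0]) cube([4963, 170, 2728]); translate([3499, 480, 1251]) cube([889, 170, 866]); }


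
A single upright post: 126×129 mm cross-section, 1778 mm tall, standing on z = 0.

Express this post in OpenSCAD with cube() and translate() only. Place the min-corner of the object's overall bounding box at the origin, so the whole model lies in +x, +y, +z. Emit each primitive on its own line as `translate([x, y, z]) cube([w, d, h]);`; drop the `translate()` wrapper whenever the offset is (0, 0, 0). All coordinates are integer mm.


cube([126, 129, 1778]);


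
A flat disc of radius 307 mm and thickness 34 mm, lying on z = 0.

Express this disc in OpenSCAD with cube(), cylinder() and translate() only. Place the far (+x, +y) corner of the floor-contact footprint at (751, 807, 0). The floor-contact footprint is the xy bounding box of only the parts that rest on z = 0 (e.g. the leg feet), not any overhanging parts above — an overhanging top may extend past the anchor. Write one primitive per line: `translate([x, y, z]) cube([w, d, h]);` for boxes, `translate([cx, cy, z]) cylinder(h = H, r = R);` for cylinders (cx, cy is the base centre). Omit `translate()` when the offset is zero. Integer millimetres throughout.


translate([444, 500, 0]) cylinder(h = 34, r = 307);


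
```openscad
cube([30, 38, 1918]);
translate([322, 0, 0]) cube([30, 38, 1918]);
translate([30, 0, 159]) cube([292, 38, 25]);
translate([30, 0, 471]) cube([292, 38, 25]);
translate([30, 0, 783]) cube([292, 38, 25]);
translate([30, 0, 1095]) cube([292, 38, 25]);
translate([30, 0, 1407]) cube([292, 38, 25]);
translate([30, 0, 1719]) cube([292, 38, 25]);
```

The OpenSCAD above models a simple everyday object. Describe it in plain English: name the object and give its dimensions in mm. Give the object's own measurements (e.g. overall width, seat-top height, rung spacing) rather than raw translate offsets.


A straight ladder. Two 30×38 mm vertical rails, 1918 mm tall, stand 352 mm apart (outside-to-outside) with their front faces coplanar on the −y side. 6 rungs, each 38 mm deep and 25 mm tall, span between the inner faces of the rails, front faces flush with the rails. The lowest rung's underside is at z = 159 mm and rungs are spaced 312 mm apart (underside to underside).


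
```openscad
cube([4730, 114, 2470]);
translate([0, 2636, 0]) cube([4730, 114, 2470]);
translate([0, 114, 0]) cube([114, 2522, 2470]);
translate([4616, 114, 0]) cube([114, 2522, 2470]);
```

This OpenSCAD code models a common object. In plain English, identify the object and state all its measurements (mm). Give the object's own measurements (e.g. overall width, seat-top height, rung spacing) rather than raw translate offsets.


The wall frame of a small rectangular building: four walls, each 2470 mm tall and 114 mm thick, enclosing a footprint 4730 mm (x) by 2750 mm (y) outside-to-outside, with no floor or roof. The front and back walls (the −y and +y sides) span the full width; the two side walls fit between them.


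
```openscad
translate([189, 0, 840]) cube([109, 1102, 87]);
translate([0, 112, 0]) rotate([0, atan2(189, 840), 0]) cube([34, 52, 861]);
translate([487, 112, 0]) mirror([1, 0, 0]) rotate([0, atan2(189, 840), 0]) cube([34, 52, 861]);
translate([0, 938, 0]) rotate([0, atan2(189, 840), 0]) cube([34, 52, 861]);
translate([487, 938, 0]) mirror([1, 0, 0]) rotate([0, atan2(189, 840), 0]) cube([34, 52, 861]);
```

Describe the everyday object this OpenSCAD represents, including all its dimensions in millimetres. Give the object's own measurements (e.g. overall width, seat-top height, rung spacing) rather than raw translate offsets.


A sawhorse. A 109×1102×87 mm beam (x, y, z) sits on two A-frame leg pairs. Each pair is two raked legs of 34×52 mm section (52 mm along y) splaying symmetrically in x. Each leg rises 840 mm vertically over 189 mm of horizontal reach and is 861 mm long along its own axis. Every leg's outer bottom edge rests on the floor and its outer top edge meets a bottom edge of the beam — the left legs (tilting toward +x) meet the beam's −x bottom edge, the right legs (their mirror images, tilting toward −x) meet its +x bottom edge — so the leg tops tuck under the beam, the beam's underside is 840 mm above the floor, and the feet are 487 mm apart outside-to-outside with the beam centred between them. The two leg pairs are set in 112 mm from either end of the beam.


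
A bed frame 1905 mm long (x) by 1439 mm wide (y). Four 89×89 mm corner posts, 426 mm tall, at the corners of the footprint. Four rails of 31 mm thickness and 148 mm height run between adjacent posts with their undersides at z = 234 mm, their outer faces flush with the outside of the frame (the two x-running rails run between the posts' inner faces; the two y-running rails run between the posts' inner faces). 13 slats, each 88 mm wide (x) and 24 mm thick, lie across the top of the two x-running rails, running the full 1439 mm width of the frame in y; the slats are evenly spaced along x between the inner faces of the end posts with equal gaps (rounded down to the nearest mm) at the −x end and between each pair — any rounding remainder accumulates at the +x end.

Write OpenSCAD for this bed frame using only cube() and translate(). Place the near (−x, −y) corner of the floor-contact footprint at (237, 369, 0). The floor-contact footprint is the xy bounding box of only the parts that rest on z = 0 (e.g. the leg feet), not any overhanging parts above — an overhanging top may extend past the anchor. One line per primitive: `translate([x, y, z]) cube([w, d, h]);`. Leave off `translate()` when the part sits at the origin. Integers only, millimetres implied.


// slat z = rail_z + rail_h = 234 + 148 = 382
// slat gap = ⌊(1727 − 13·88) / 14⌋ = 41
translate([237, 369, 0]) cube([89, 89, 426]);
translate([237, 1719, 0]) cube([89, 89, 426]);
translate([2053, 369, 0]) cube([89, 89, 426]);
translate([2053, 1719, 0]) cube([89, 89, 426]);
translate([326, 369, 234]) cube([1727, 31, 148]);
translate([326, 1777, 234]) cube([1727, 31, 148]);
translate([237, 458, 234]) cube([31, 1261, 148]);
translate([2111, 458, 234]) cube([31, 1261, 148]);
translate([367, 369, 382]) cube([88, 1439, 24]);
translate([496, 369, 382]) cube([88, 1439, 24]);
translate([625, 369, 382]) cube([88, 1439, 24]);
translate([754, 369, 382]) cube([88, 1439, 24]);
translate([883, 369, 382]) cube([88, 1439, 24]);
translate([1012, 369, 382]) cube([88, 1439, 24]);
translate([1141, 369, 382]) cube([88, 1439, 24]);
translate([1270, 369, 382]) cube([88, 1439, 24]);
translate([1399, 369, 382]) cube([88, 1439, 24]);
translate([1528, 369, 382]) cube([88, 1439, 24]);
translate([1657, 369, 382]) cube([88, 1439, 24]);
translate([1786, 369, 382]) cube([88, 1439, 24]);
translate([1915, 369, 382]) cube([88, 1439, 24]);


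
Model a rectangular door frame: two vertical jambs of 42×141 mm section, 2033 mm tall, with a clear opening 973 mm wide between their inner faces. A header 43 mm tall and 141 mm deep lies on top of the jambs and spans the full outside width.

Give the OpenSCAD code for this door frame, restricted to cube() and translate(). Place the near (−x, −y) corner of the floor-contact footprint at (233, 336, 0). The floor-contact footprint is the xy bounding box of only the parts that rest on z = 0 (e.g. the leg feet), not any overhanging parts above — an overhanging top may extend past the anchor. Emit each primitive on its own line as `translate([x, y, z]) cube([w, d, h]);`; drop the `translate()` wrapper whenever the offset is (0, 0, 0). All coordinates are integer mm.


translate([233, 336, 0]) cube([42, 141, 2033]);
translate([1248, 336, 0]) cube([42, 141, 2033]);
translate([233, 336, 2033]) cube([1057, 141, 43]);


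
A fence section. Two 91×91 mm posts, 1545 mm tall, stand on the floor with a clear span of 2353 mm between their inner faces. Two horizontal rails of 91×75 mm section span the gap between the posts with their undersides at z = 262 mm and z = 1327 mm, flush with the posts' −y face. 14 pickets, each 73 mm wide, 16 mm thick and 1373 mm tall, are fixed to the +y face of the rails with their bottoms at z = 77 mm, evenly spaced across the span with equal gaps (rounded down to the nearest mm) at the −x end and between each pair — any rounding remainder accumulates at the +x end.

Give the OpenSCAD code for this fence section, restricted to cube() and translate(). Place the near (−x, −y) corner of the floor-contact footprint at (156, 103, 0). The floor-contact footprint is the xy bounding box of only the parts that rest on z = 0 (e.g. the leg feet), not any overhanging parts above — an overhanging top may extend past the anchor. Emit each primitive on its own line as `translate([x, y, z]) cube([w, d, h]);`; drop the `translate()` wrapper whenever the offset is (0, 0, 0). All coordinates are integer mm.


translate([156, 103, 0]) cube([91, 91, 1545]);
translate([2600, 103, 0]) cube([91, 91, 1545]);
translate([247, 103, 262]) cube([2353, 91, 75]);
translate([247, 103, 1327]) cube([2353, 91, 75]);
translate([335, 194, 77]) cube([73, 16, 1373]);
translate([496, 194, 77]) cube([73, 16, 1373]);
translate([657, 194, 77]) cube([73, 16, 1373]);
translate([818, 194, 77]) cube([73, 16, 1373]);
translate([979, 194, 77]) cube([73, 16, 1373]);
translate([1140, 194, 77]) cube([73, 16, 1373]);
translate([1301, 194, 77]) cube([73, 16, 1373]);
translate([1462, 194, 77]) cube([73, 16, 1373]);
translate([1623, 194, 77]) cube([73, 16, 1373]);
translate([1784, 194, 77]) cube([73, 16, 1373]);
translate([1945, 194, 77]) cube([73, 16, 1373]);
translate([2106, 194, 77]) cube([73, 16, 1373]);
translate([2267, 194, 77]) cube([73, 16, 1373]);
translate([2428, 194, 77]) cube([73, 16, 1373]);


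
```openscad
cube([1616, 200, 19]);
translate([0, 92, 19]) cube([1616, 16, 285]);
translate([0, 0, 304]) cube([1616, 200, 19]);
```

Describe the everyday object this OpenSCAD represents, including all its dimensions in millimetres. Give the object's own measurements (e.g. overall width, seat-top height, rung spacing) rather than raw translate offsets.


An I-beam lying along x, 1616 mm long. Overall section height 323 mm. Two flanges 200 mm wide (y) and 19 mm thick, one on the floor and one at the top; a web 16 mm thick runs between them, centred on the flange width.


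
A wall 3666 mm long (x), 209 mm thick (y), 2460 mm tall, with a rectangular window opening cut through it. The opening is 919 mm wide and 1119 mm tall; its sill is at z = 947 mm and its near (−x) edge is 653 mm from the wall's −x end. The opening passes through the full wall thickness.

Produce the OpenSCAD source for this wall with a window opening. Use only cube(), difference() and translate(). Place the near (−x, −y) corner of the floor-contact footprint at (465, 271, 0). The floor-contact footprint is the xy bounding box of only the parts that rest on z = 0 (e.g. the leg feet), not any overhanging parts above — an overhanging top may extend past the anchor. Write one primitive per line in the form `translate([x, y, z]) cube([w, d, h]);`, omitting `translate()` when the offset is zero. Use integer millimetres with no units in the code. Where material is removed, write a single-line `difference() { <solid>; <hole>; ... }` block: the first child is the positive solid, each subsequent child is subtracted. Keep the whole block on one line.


difference() { translate([465, 271, 0]) cube([3666, 209, 2460]); translate([1118, 271, 947]) cube([919, 209, 1119]); }


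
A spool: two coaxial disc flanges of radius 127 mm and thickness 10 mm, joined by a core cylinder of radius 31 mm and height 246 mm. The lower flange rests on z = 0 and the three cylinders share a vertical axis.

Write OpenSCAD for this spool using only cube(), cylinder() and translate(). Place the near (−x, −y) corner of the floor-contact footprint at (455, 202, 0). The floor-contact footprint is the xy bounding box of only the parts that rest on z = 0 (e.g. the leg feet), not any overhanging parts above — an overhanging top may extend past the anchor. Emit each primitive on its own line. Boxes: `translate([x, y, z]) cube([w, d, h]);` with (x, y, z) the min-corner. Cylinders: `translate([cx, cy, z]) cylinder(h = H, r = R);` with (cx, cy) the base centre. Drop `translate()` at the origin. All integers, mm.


translate([582, 329, 0]) cylinder(h = 10, r = 127);
translate([582, 329, 10]) cylinder(h = 246, r = 31);
translate([582, 329, 256]) cylinder(h = 10, r = 127);


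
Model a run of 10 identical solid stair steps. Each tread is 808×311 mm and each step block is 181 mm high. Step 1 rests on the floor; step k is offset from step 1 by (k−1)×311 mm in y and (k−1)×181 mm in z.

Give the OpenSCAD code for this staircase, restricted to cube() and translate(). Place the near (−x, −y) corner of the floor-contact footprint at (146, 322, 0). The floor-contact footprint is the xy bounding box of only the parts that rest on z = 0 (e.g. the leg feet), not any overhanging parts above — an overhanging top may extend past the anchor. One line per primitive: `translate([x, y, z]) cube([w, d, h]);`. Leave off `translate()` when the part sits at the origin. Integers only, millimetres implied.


translate([146, 322, 0]) cube([808, 311, 181]);
translate([146, 633, 181]) cube([808, 311, 181]);
translate([146, 944, 362]) cube([808, 311, 181]);
translate([146, 1255, 543]) cube([808, 311, 181]);
translate([146, 1566, 724]) cube([808, 311, 181]);
translate([146, 1877, 905]) cube([808, 311, 181]);
translate([146, 2188, 1086]) cube([808, 311, 181]);
translate([146, 2499, 1267]) cube([808, 311, 181]);
translate([146, 2810, 1448]) cube([808, 311, 181]);
translate([146, 3121, 1629]) cube([808, 311, 181]);


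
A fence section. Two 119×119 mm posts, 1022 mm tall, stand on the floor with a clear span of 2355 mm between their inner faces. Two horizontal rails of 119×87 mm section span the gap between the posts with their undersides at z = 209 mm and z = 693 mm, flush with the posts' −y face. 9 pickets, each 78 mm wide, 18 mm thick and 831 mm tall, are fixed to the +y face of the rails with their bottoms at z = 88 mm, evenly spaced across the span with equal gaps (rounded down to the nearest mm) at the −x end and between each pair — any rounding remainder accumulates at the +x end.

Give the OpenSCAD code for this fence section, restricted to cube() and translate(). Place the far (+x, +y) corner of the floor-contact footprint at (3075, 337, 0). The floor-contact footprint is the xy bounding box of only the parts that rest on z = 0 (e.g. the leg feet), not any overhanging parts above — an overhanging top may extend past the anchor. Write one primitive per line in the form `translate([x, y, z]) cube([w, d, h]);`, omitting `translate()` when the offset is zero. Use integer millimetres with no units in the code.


translate([482, 218, 0]) cube([119, 119, 1022]);
translate([2956, 218, 0]) cube([119, 119, 1022]);
translate([601, 218, 209]) cube([2355, 119, 87]);
translate([601, 218, 693]) cube([2355, 119, 87]);
translate([766, 337, 88]) cube([78, 18, 831]);
translate([1009, 337, 88]) cube([78, 18, 831]);
translate([1252, 337, 88]) cube([78, 18, 831]);
translate([1495, 337, 88]) cube([78, 18, 831]);
translate([1738, 337, 88]) cube([78, 18, 831]);
translate([1981, 337, 88]) cube([78, 18, 831]);
translate([2224, 337, 88]) cube([78, 18, 831]);
translate([2467, 337, 88]) cube([78, 18, 831]);
translate([2710, 337, 88]) cube([78, 18, 831]);


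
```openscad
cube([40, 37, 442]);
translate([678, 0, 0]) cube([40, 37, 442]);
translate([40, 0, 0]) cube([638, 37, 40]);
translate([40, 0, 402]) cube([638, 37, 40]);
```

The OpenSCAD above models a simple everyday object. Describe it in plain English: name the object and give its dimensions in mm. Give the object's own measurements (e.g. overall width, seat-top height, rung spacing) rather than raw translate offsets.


A rectangular picture frame lying in the x–z plane (depth along y). The opening is 638 mm wide (x) by 362 mm tall (z), surrounded by a border 40 mm wide on all four sides. The frame is 37 mm deep and is made of two full-height vertical stiles with two horizontal rails fitted between them.


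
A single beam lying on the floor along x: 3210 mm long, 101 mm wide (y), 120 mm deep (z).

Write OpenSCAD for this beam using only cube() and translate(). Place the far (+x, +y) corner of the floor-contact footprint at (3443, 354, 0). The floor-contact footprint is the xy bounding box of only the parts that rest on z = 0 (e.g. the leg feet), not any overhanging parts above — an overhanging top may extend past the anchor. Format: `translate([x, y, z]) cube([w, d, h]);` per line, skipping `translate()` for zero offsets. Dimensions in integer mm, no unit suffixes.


translate([233, 253, 0]) cube([3210, 101, 120]);


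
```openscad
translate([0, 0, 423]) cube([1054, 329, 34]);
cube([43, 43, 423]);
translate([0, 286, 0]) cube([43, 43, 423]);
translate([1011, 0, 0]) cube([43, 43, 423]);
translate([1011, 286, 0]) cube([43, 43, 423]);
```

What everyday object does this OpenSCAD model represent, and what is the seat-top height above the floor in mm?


A bench. The seat-top height is 457 mm.

A long slab on four corner posts — a bench. The slab sits at z = 423 with thickness 34, so the top is 423 + 34 = 457 mm.


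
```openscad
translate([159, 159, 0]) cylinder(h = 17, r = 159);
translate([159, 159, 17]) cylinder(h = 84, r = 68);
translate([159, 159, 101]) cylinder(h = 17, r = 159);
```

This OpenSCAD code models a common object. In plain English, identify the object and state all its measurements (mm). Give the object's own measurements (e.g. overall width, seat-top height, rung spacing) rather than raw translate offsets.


A spool: two coaxial disc flanges of radius 159 mm and thickness 17 mm, joined by a core cylinder of radius 68 mm and height 84 mm. The lower flange rests on z = 0 and the three cylinders share a vertical axis.


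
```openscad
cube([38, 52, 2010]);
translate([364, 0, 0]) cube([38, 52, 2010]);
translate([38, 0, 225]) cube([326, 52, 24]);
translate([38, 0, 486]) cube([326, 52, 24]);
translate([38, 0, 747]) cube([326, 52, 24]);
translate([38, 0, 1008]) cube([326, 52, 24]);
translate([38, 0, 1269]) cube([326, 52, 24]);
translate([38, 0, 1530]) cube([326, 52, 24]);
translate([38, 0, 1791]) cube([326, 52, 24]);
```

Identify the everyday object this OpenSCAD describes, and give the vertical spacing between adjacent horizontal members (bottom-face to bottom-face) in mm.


A ladder. The rung spacing is 261 mm.

Two tall 38×52 posts with 7 short bars between them — a ladder. Adjacent rungs sit at z = 225 and z = 486, so the spacing is 486 − 225 = 261 mm.


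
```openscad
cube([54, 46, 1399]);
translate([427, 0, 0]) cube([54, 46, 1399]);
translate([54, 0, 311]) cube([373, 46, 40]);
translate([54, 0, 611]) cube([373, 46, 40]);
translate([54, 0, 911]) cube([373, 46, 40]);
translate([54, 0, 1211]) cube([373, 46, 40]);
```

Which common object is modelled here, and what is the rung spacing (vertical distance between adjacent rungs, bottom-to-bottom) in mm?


A ladder. The rung spacing is 300 mm.

Two tall 54×46 posts with 4 short bars between them — a ladder. Adjacent rungs sit at z = 311 and z = 611, so the spacing is 611 − 311 = 300 mm.


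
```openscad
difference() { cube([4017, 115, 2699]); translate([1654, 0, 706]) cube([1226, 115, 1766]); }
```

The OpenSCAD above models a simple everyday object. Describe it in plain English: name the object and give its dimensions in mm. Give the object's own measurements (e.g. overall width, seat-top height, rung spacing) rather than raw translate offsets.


A wall 4017 mm long (x), 115 mm thick (y), 2699 mm tall, with a rectangular window opening cut through it. The opening is 1226 mm wide and 1766 mm tall; its sill is at z = 706 mm and its near (−x) edge is 1654 mm from the wall's −x end. The opening passes through the full wall thickness.


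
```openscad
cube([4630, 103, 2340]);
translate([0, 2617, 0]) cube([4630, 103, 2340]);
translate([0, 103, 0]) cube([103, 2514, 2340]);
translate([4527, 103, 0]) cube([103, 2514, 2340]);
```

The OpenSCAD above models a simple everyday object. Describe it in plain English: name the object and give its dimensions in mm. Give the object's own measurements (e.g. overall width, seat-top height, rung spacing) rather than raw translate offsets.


The wall frame of a small rectangular building: four walls, each 2340 mm tall and 103 mm thick, enclosing a footprint 4630 mm (x) by 2720 mm (y) outside-to-outside, with no floor or roof. The front and back walls (the −y and +y sides) span the full width; the two side walls fit between them.
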